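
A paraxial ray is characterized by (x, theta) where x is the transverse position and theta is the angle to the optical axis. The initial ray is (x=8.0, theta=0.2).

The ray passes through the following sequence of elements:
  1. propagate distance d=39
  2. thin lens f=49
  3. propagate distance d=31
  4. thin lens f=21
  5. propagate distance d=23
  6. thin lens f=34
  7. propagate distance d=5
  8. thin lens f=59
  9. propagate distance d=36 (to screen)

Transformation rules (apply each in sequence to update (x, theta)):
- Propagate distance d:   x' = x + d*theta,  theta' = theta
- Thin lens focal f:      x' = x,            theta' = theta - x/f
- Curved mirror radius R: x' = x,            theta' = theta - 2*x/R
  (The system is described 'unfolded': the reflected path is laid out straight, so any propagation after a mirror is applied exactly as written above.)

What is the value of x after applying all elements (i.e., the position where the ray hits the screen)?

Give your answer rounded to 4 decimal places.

Initial: x=8.0000 theta=0.2000
After 1 (propagate distance d=39): x=15.8000 theta=0.2000
After 2 (thin lens f=49): x=15.8000 theta=-6/49 (≈-0.1224)
After 3 (propagate distance d=31): x=2941/245 (≈12.0041) theta=-6/49 (≈-0.1224)
After 4 (thin lens f=21): x=2941/245 (≈12.0041) theta=-3571/5145 (≈-0.6941)
After 5 (propagate distance d=23): x=-20372/5145 (≈-3.9596) theta=-3571/5145 (≈-0.6941)
After 6 (thin lens f=34): x=-20372/5145 (≈-3.9596) theta=-50521/87465 (≈-0.5776)
After 7 (propagate distance d=5): x=-199643/29155 (≈-6.8476) theta=-50521/87465 (≈-0.5776)
After 8 (thin lens f=59): x=-199643/29155 (≈-6.8476) theta=-476362/1032087 (≈-0.4616)
After 9 (propagate distance d=36 (to screen)): x=-40360657/1720145 (≈-23.4635) theta=-476362/1032087 (≈-0.4616)
Rounded to 4 decimal places: x = -23.4635

Answer: -23.4635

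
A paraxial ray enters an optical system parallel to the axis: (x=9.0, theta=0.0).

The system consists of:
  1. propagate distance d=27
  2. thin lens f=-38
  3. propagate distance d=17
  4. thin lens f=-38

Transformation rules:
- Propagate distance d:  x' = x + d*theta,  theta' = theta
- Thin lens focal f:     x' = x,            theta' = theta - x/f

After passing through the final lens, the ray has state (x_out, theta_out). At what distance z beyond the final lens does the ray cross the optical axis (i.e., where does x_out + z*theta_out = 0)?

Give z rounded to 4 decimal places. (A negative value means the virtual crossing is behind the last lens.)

Initial: x=9.0000 theta=0.0000
After 1 (propagate distance d=27): x=9.0000 theta=0.0000
After 2 (thin lens f=-38): x=9.0000 theta=9/38 (≈0.2368)
After 3 (propagate distance d=17): x=495/38 (≈13.0263) theta=9/38 (≈0.2368)
After 4 (thin lens f=-38): x=495/38 (≈13.0263) theta=837/1444 (≈0.5796)
z_focus = -x_out/theta_out = -(495/38)/(837/1444) = -2090/93 ≈ -22.4731
Rounded to 4 decimal places: z = -22.4731

Answer: -22.4731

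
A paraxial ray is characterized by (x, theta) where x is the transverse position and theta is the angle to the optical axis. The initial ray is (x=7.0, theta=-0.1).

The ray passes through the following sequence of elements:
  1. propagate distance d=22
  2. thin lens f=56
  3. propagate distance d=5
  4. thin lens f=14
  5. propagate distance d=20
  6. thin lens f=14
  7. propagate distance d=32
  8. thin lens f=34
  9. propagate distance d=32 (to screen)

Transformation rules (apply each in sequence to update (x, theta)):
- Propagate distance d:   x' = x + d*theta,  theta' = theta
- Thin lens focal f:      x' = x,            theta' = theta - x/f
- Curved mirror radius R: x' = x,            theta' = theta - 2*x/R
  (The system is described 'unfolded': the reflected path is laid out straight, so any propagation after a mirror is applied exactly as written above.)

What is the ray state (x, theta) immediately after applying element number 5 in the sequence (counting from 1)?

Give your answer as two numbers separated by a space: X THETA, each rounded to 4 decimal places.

Answer: -5.3735 -0.4622

Derivation:
Initial: x=7.0000 theta=-0.1000
After 1 (propagate distance d=22): x=4.8000 theta=-0.1000
After 2 (thin lens f=56): x=4.8000 theta=-13/70 (≈-0.1857)
After 3 (propagate distance d=5): x=271/70 (≈3.8714) theta=-13/70 (≈-0.1857)
After 4 (thin lens f=14): x=271/70 (≈3.8714) theta=-453/980 (≈-0.4622)
After 5 (propagate distance d=20): x=-2633/490 (≈-5.3735) theta=-453/980 (≈-0.4622)
Rounded to 4 decimal places: x = -5.3735, theta = -0.4622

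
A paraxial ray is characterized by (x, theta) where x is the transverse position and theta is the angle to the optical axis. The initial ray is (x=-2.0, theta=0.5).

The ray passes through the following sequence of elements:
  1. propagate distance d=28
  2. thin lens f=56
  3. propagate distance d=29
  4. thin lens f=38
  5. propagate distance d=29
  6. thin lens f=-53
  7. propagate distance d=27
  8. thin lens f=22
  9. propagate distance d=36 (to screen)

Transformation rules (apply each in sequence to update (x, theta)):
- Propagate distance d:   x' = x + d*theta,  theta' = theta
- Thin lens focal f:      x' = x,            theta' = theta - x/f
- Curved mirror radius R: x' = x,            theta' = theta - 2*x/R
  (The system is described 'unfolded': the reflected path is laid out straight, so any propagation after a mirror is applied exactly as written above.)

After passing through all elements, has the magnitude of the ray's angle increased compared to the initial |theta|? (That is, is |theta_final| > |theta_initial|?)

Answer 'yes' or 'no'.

Answer: yes

Derivation:
Initial: x=-2.0000 theta=0.5000
After 1 (propagate distance d=28): x=12.0000 theta=0.5000
After 2 (thin lens f=56): x=12.0000 theta=2/7 (≈0.2857)
After 3 (propagate distance d=29): x=142/7 (≈20.2857) theta=2/7 (≈0.2857)
After 4 (thin lens f=38): x=142/7 (≈20.2857) theta=-33/133 (≈-0.2481)
After 5 (propagate distance d=29): x=1741/133 (≈13.0902) theta=-33/133 (≈-0.2481)
After 6 (thin lens f=-53): x=1741/133 (≈13.0902) theta=-8/7049 (≈-0.0011)
After 7 (propagate distance d=27): x=13151/1007 (≈13.0596) theta=-8/7049 (≈-0.0011)
After 8 (thin lens f=22): x=13151/1007 (≈13.0596) theta=-92233/155078 (≈-0.5948)
After 9 (propagate distance d=36 (to screen)): x=-647567/77539 (≈-8.3515) theta=-92233/155078 (≈-0.5948)
|theta_initial|=0.5000 |theta_final|=92233/155078 (≈0.5948) -> increased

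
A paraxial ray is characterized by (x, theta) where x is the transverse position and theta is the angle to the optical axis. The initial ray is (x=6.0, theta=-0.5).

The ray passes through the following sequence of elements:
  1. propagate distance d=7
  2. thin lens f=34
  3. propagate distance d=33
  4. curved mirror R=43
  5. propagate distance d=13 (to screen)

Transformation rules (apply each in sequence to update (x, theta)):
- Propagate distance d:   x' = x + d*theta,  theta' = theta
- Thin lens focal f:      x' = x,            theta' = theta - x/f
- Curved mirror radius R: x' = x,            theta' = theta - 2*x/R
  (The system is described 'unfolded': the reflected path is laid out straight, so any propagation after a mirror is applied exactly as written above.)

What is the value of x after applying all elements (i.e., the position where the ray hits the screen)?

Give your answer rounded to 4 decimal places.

Initial: x=6.0000 theta=-0.5000
After 1 (propagate distance d=7): x=2.5000 theta=-0.5000
After 2 (thin lens f=34): x=2.5000 theta=-39/68 (≈-0.5735)
After 3 (propagate distance d=33): x=-1117/68 (≈-16.4265) theta=-39/68 (≈-0.5735)
After 4 (curved mirror R=43): x=-1117/68 (≈-16.4265) theta=557/2924 (≈0.1905)
After 5 (propagate distance d=13 (to screen)): x=-20395/1462 (≈-13.9501) theta=557/2924 (≈0.1905)
Rounded to 4 decimal places: x = -13.9501

Answer: -13.9501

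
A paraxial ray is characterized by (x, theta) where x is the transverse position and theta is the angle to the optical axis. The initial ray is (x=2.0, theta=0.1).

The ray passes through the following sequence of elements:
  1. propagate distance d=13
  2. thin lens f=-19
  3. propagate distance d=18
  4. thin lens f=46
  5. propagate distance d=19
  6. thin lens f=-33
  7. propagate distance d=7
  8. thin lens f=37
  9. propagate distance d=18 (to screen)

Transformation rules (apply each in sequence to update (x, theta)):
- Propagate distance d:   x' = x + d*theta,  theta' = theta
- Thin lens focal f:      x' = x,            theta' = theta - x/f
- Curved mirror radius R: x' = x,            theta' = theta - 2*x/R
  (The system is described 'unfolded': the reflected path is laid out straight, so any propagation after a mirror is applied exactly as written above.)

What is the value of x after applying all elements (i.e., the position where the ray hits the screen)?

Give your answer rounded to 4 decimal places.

Initial: x=2.0000 theta=0.1000
After 1 (propagate distance d=13): x=3.3000 theta=0.1000
After 2 (thin lens f=-19): x=3.3000 theta=26/95 (≈0.2737)
After 3 (propagate distance d=18): x=1563/190 (≈8.2263) theta=26/95 (≈0.2737)
After 4 (thin lens f=46): x=1563/190 (≈8.2263) theta=829/8740 (≈0.0949)
After 5 (propagate distance d=19): x=87649/8740 (≈10.0285) theta=829/8740 (≈0.0949)
After 6 (thin lens f=-33): x=87649/8740 (≈10.0285) theta=57503/144210 (≈0.3987)
After 7 (propagate distance d=7): x=3697459/288420 (≈12.8197) theta=57503/144210 (≈0.3987)
After 8 (thin lens f=37): x=3697459/288420 (≈12.8197) theta=185921/3557180 (≈0.0523)
After 9 (propagate distance d=18 (to screen)): x=146845717/10671540 (≈13.7605) theta=185921/3557180 (≈0.0523)
Rounded to 4 decimal places: x = 13.7605

Answer: 13.7605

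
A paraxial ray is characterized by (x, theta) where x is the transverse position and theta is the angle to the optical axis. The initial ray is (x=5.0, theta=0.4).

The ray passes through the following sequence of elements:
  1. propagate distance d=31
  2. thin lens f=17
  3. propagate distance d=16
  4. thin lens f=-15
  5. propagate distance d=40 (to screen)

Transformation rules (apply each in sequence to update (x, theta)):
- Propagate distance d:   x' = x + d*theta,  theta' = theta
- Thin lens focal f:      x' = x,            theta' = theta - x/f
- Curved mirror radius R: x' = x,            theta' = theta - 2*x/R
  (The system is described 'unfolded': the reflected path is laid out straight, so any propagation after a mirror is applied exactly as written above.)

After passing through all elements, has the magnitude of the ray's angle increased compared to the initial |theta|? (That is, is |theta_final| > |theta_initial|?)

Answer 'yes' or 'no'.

Initial: x=5.0000 theta=0.4000
After 1 (propagate distance d=31): x=17.4000 theta=0.4000
After 2 (thin lens f=17): x=17.4000 theta=-53/85 (≈-0.6235)
After 3 (propagate distance d=16): x=631/85 (≈7.4235) theta=-53/85 (≈-0.6235)
After 4 (thin lens f=-15): x=631/85 (≈7.4235) theta=-164/1275 (≈-0.1286)
After 5 (propagate distance d=40 (to screen)): x=581/255 (≈2.2784) theta=-164/1275 (≈-0.1286)
|theta_initial|=0.4000 |theta_final|=164/1275 (≈0.1286) -> not increased

Answer: no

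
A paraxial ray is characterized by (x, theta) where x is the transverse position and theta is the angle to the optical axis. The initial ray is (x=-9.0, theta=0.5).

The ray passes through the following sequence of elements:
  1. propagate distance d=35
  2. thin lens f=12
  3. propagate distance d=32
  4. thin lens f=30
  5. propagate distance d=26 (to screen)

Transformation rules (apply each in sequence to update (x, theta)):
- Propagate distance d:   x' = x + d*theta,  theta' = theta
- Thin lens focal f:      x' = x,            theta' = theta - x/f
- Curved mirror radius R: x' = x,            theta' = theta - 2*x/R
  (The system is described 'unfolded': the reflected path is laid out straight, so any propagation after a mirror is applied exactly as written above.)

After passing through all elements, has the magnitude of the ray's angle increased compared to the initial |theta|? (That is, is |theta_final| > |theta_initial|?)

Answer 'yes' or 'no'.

Initial: x=-9.0000 theta=0.5000
After 1 (propagate distance d=35): x=8.5000 theta=0.5000
After 2 (thin lens f=12): x=8.5000 theta=-5/24 (≈-0.2083)
After 3 (propagate distance d=32): x=11/6 (≈1.8333) theta=-5/24 (≈-0.2083)
After 4 (thin lens f=30): x=11/6 (≈1.8333) theta=-97/360 (≈-0.2694)
After 5 (propagate distance d=26 (to screen)): x=-931/180 (≈-5.1722) theta=-97/360 (≈-0.2694)
|theta_initial|=0.5000 |theta_final|=97/360 (≈0.2694) -> not increased

Answer: no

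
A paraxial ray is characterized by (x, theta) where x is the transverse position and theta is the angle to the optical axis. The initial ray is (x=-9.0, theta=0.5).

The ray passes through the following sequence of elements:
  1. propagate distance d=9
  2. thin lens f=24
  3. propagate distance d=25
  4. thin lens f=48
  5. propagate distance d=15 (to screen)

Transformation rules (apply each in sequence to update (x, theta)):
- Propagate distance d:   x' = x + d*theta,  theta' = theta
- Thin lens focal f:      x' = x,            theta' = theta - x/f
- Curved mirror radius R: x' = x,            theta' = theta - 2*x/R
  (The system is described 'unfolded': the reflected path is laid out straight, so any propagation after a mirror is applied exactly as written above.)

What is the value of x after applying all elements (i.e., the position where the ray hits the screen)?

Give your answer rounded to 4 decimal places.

Answer: 19.0352

Derivation:
Initial: x=-9.0000 theta=0.5000
After 1 (propagate distance d=9): x=-4.5000 theta=0.5000
After 2 (thin lens f=24): x=-4.5000 theta=0.6875
After 3 (propagate distance d=25): x=12.6875 theta=0.6875
After 4 (thin lens f=48): x=12.6875 theta=325/768 (≈0.4232)
After 5 (propagate distance d=15 (to screen)): x=4873/256 (≈19.0352) theta=325/768 (≈0.4232)
Rounded to 4 decimal places: x = 19.0352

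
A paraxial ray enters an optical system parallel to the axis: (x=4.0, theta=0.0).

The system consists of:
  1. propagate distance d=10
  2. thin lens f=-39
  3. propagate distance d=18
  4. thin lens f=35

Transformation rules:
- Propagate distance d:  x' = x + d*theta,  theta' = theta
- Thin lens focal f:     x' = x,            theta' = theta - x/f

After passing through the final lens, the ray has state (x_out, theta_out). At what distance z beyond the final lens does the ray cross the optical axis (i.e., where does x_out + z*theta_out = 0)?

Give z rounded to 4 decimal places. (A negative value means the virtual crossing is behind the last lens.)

Initial: x=4.0000 theta=0.0000
After 1 (propagate distance d=10): x=4.0000 theta=0.0000
After 2 (thin lens f=-39): x=4.0000 theta=4/39 (≈0.1026)
After 3 (propagate distance d=18): x=76/13 (≈5.8462) theta=4/39 (≈0.1026)
After 4 (thin lens f=35): x=76/13 (≈5.8462) theta=-88/1365 (≈-0.0645)
z_focus = -x_out/theta_out = -(76/13)/(-88/1365) = 1995/22 ≈ 90.6818
Rounded to 4 decimal places: z = 90.6818

Answer: 90.6818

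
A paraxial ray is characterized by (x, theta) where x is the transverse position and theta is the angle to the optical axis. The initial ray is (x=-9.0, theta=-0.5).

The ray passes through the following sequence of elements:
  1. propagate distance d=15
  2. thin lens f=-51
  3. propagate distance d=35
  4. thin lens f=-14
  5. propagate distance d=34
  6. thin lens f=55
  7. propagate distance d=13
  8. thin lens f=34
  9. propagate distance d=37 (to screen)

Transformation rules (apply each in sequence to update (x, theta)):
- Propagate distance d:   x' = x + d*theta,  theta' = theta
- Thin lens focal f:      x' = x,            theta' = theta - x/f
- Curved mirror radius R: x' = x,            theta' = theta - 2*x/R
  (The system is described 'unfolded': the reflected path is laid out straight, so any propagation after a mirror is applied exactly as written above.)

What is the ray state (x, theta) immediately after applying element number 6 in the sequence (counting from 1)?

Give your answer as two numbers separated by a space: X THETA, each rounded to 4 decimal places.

Answer: -183.3950 -0.7265

Derivation:
Initial: x=-9.0000 theta=-0.5000
After 1 (propagate distance d=15): x=-16.5000 theta=-0.5000
After 2 (thin lens f=-51): x=-16.5000 theta=-14/17 (≈-0.8235)
After 3 (propagate distance d=35): x=-1541/34 (≈-45.3235) theta=-14/17 (≈-0.8235)
After 4 (thin lens f=-14): x=-1541/34 (≈-45.3235) theta=-1933/476 (≈-4.0609)
After 5 (propagate distance d=34): x=-21824/119 (≈-183.3950) theta=-1933/476 (≈-4.0609)
After 6 (thin lens f=55): x=-21824/119 (≈-183.3950) theta=-247/340 (≈-0.7265)
Rounded to 4 decimal places: x = -183.3950, theta = -0.7265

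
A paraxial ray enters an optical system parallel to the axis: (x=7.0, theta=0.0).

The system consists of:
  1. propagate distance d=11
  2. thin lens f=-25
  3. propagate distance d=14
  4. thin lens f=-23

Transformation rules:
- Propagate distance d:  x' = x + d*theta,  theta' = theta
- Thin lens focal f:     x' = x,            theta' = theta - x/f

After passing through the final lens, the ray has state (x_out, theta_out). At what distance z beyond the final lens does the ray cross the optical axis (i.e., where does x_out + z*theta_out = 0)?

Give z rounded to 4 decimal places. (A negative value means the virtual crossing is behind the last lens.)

Initial: x=7.0000 theta=0.0000
After 1 (propagate distance d=11): x=7.0000 theta=0.0000
After 2 (thin lens f=-25): x=7.0000 theta=0.2800
After 3 (propagate distance d=14): x=10.9200 theta=0.2800
After 4 (thin lens f=-23): x=10.9200 theta=434/575 (≈0.7548)
z_focus = -x_out/theta_out = -(10.9200)/(434/575) = -897/62 ≈ -14.4677
Rounded to 4 decimal places: z = -14.4677

Answer: -14.4677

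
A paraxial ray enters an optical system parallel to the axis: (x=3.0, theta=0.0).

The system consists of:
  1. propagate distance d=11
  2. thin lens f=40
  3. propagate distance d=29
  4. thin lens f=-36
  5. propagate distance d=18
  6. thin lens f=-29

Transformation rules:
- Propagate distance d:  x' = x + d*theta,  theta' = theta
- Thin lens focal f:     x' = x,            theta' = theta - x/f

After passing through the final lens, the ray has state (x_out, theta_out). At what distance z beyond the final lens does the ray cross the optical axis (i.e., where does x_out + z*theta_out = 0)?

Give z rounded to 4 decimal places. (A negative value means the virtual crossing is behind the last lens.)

Answer: -2.0103

Derivation:
Initial: x=3.0000 theta=0.0000
After 1 (propagate distance d=11): x=3.0000 theta=0.0000
After 2 (thin lens f=40): x=3.0000 theta=-0.0750
After 3 (propagate distance d=29): x=0.8250 theta=-0.0750
After 4 (thin lens f=-36): x=0.8250 theta=-5/96 (≈-0.0521)
After 5 (propagate distance d=18): x=-0.1125 theta=-5/96 (≈-0.0521)
After 6 (thin lens f=-29): x=-0.1125 theta=-779/13920 (≈-0.0560)
z_focus = -x_out/theta_out = -(-0.1125)/(-779/13920) = -1566/779 ≈ -2.0103
Rounded to 4 decimal places: z = -2.0103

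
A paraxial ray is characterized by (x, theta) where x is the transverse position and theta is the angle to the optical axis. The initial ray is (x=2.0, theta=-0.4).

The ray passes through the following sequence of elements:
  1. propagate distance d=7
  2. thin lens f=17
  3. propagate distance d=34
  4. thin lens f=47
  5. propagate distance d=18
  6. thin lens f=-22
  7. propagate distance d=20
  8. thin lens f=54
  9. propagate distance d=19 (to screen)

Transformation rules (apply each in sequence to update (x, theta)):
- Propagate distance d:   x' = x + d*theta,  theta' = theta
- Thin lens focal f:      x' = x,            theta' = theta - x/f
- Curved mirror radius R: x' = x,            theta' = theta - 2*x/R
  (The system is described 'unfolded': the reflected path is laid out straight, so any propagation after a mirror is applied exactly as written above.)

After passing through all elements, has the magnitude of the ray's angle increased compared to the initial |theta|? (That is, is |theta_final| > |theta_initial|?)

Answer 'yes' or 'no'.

Answer: no

Derivation:
Initial: x=2.0000 theta=-0.4000
After 1 (propagate distance d=7): x=-0.8000 theta=-0.4000
After 2 (thin lens f=17): x=-0.8000 theta=-6/17 (≈-0.3529)
After 3 (propagate distance d=34): x=-12.8000 theta=-6/17 (≈-0.3529)
After 4 (thin lens f=47): x=-12.8000 theta=-322/3995 (≈-0.0806)
After 5 (propagate distance d=18): x=-56932/3995 (≈-14.2508) theta=-322/3995 (≈-0.0806)
After 6 (thin lens f=-22): x=-56932/3995 (≈-14.2508) theta=-32008/43945 (≈-0.7284)
After 7 (propagate distance d=20): x=-1266412/43945 (≈-28.8181) theta=-32008/43945 (≈-0.7284)
After 8 (thin lens f=54): x=-1266412/43945 (≈-28.8181) theta=-46202/237303 (≈-0.1947)
After 9 (propagate distance d=19 (to screen)): x=-38582314/1186515 (≈-32.5173) theta=-46202/237303 (≈-0.1947)
|theta_initial|=0.4000 |theta_final|=46202/237303 (≈0.1947) -> not increased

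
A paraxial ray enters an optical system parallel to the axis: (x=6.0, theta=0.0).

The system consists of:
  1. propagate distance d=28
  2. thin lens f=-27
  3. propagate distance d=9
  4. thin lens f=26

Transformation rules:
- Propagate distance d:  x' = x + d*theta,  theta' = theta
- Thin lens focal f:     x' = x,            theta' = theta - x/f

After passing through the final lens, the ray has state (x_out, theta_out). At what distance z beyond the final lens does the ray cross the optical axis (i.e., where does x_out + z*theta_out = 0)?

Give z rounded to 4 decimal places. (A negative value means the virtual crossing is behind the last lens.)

Answer: 93.6000

Derivation:
Initial: x=6.0000 theta=0.0000
After 1 (propagate distance d=28): x=6.0000 theta=0.0000
After 2 (thin lens f=-27): x=6.0000 theta=2/9 (≈0.2222)
After 3 (propagate distance d=9): x=8.0000 theta=2/9 (≈0.2222)
After 4 (thin lens f=26): x=8.0000 theta=-10/117 (≈-0.0855)
z_focus = -x_out/theta_out = -(8.0000)/(-10/117) = 93.6000
Rounded to 4 decimal places: z = 93.6000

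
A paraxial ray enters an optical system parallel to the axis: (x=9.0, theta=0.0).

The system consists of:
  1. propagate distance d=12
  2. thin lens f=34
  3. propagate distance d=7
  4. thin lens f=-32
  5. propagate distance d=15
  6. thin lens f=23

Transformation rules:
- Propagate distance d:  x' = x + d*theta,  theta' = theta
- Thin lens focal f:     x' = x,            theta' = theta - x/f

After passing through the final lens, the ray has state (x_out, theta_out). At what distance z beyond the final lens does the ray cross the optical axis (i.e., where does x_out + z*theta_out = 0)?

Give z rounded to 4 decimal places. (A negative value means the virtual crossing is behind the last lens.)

Initial: x=9.0000 theta=0.0000
After 1 (propagate distance d=12): x=9.0000 theta=0.0000
After 2 (thin lens f=34): x=9.0000 theta=-9/34 (≈-0.2647)
After 3 (propagate distance d=7): x=243/34 (≈7.1471) theta=-9/34 (≈-0.2647)
After 4 (thin lens f=-32): x=243/34 (≈7.1471) theta=-45/1088 (≈-0.0414)
After 5 (propagate distance d=15): x=7101/1088 (≈6.5267) theta=-45/1088 (≈-0.0414)
After 6 (thin lens f=23): x=7101/1088 (≈6.5267) theta=-1017/3128 (≈-0.3251)
z_focus = -x_out/theta_out = -(7101/1088)/(-1017/3128) = 18147/904 ≈ 20.0741
Rounded to 4 decimal places: z = 20.0741

Answer: 20.0741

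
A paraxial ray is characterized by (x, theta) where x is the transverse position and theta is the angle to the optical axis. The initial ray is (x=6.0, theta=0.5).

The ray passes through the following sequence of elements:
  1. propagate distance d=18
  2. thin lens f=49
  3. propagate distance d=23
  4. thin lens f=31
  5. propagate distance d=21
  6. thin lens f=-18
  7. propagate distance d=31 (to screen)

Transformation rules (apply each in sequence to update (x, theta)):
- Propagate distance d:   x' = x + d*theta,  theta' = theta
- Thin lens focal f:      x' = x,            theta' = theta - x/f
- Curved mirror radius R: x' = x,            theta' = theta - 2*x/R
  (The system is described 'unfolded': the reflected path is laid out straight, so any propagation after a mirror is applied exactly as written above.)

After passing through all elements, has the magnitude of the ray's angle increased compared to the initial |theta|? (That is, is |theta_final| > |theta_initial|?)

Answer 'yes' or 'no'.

Answer: no

Derivation:
Initial: x=6.0000 theta=0.5000
After 1 (propagate distance d=18): x=15.0000 theta=0.5000
After 2 (thin lens f=49): x=15.0000 theta=19/98 (≈0.1939)
After 3 (propagate distance d=23): x=1907/98 (≈19.4592) theta=19/98 (≈0.1939)
After 4 (thin lens f=31): x=1907/98 (≈19.4592) theta=-659/1519 (≈-0.4338)
After 5 (propagate distance d=21): x=31439/3038 (≈10.3486) theta=-659/1519 (≈-0.4338)
After 6 (thin lens f=-18): x=31439/3038 (≈10.3486) theta=7715/54684 (≈0.1411)
After 7 (propagate distance d=31 (to screen)): x=805067/54684 (≈14.7222) theta=7715/54684 (≈0.1411)
|theta_initial|=0.5000 |theta_final|=7715/54684 (≈0.1411) -> not increased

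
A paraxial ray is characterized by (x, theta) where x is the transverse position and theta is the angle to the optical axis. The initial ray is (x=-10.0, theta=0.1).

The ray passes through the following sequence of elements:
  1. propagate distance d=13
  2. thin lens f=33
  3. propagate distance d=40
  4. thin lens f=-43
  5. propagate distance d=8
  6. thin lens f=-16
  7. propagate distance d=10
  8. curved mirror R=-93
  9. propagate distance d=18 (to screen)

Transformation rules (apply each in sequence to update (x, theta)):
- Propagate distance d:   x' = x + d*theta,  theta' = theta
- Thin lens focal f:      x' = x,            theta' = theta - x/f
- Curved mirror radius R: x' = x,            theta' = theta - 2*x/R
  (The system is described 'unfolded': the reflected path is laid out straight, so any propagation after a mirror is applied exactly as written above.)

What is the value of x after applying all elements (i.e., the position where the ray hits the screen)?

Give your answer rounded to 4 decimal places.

Answer: 49.1787

Derivation:
Initial: x=-10.0000 theta=0.1000
After 1 (propagate distance d=13): x=-8.7000 theta=0.1000
After 2 (thin lens f=33): x=-8.7000 theta=4/11 (≈0.3636)
After 3 (propagate distance d=40): x=643/110 (≈5.8455) theta=4/11 (≈0.3636)
After 4 (thin lens f=-43): x=643/110 (≈5.8455) theta=2363/4730 (≈0.4996)
After 5 (propagate distance d=8): x=46553/4730 (≈9.8421) theta=2363/4730 (≈0.4996)
After 6 (thin lens f=-16): x=46553/4730 (≈9.8421) theta=84361/75680 (≈1.1147)
After 7 (propagate distance d=10): x=794229/37840 (≈20.9891) theta=84361/75680 (≈1.1147)
After 8 (curved mirror R=-93): x=794229/37840 (≈20.9891) theta=3674163/2346080 (≈1.5661)
After 9 (propagate distance d=18 (to screen)): x=28844283/586520 (≈49.1787) theta=3674163/2346080 (≈1.5661)
Rounded to 4 decimal places: x = 49.1787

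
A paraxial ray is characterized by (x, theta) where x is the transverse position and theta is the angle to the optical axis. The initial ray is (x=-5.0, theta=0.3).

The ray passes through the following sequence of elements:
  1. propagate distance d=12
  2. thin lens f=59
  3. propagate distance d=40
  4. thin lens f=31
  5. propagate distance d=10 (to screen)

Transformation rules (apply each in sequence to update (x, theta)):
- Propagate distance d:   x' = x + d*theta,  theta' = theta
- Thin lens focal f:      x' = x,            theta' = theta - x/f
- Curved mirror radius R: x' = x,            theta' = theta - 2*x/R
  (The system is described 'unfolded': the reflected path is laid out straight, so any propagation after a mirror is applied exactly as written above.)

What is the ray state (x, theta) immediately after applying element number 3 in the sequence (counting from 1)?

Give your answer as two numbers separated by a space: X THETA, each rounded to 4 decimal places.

Initial: x=-5.0000 theta=0.3000
After 1 (propagate distance d=12): x=-1.4000 theta=0.3000
After 2 (thin lens f=59): x=-1.4000 theta=191/590 (≈0.3237)
After 3 (propagate distance d=40): x=3407/295 (≈11.5492) theta=191/590 (≈0.3237)
Rounded to 4 decimal places: x = 11.5492, theta = 0.3237

Answer: 11.5492 0.3237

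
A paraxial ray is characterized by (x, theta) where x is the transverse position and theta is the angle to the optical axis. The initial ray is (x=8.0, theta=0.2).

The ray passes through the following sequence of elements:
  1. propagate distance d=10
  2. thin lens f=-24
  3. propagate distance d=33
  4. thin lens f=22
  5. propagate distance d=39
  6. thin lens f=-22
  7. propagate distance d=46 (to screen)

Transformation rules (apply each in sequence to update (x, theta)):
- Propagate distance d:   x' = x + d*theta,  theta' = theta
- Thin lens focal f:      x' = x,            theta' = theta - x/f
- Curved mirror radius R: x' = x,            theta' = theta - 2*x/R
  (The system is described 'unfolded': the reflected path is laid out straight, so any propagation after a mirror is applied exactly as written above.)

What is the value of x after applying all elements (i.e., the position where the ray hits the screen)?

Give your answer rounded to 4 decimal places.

Initial: x=8.0000 theta=0.2000
After 1 (propagate distance d=10): x=10.0000 theta=0.2000
After 2 (thin lens f=-24): x=10.0000 theta=37/60 (≈0.6167)
After 3 (propagate distance d=33): x=30.3500 theta=37/60 (≈0.6167)
After 4 (thin lens f=22): x=30.3500 theta=-1007/1320 (≈-0.7629)
After 5 (propagate distance d=39): x=263/440 (≈0.5977) theta=-1007/1320 (≈-0.7629)
After 6 (thin lens f=-22): x=263/440 (≈0.5977) theta=-4273/5808 (≈-0.7357)
After 7 (propagate distance d=46 (to screen)): x=-120679/3630 (≈-33.2449) theta=-4273/5808 (≈-0.7357)
Rounded to 4 decimal places: x = -33.2449

Answer: -33.2449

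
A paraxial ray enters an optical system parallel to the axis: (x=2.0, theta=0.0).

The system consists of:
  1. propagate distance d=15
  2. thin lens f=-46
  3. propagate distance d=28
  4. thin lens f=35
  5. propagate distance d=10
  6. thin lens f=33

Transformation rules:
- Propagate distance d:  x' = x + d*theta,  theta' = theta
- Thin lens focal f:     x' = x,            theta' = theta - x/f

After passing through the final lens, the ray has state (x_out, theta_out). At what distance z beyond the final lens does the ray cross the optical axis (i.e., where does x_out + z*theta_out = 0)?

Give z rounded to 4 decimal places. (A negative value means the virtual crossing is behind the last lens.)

Answer: 20.8202

Derivation:
Initial: x=2.0000 theta=0.0000
After 1 (propagate distance d=15): x=2.0000 theta=0.0000
After 2 (thin lens f=-46): x=2.0000 theta=1/23 (≈0.0435)
After 3 (propagate distance d=28): x=74/23 (≈3.2174) theta=1/23 (≈0.0435)
After 4 (thin lens f=35): x=74/23 (≈3.2174) theta=-39/805 (≈-0.0484)
After 5 (propagate distance d=10): x=440/161 (≈2.7329) theta=-39/805 (≈-0.0484)
After 6 (thin lens f=33): x=440/161 (≈2.7329) theta=-317/2415 (≈-0.1313)
z_focus = -x_out/theta_out = -(440/161)/(-317/2415) = 6600/317 ≈ 20.8202
Rounded to 4 decimal places: z = 20.8202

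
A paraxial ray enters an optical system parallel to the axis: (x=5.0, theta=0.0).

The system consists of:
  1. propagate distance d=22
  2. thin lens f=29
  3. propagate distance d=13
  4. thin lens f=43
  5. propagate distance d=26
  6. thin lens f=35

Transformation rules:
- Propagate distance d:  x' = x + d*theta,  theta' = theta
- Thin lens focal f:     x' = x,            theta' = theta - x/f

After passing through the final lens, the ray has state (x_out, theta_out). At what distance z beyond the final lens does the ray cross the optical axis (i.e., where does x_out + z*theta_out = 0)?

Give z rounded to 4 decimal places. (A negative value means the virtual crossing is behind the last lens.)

Answer: -24.2904

Derivation:
Initial: x=5.0000 theta=0.0000
After 1 (propagate distance d=22): x=5.0000 theta=0.0000
After 2 (thin lens f=29): x=5.0000 theta=-5/29 (≈-0.1724)
After 3 (propagate distance d=13): x=80/29 (≈2.7586) theta=-5/29 (≈-0.1724)
After 4 (thin lens f=43): x=80/29 (≈2.7586) theta=-295/1247 (≈-0.2366)
After 5 (propagate distance d=26): x=-4230/1247 (≈-3.3921) theta=-295/1247 (≈-0.2366)
After 6 (thin lens f=35): x=-4230/1247 (≈-3.3921) theta=-1219/8729 (≈-0.1396)
z_focus = -x_out/theta_out = -(-4230/1247)/(-1219/8729) = -29610/1219 ≈ -24.2904
Rounded to 4 decimal places: z = -24.2904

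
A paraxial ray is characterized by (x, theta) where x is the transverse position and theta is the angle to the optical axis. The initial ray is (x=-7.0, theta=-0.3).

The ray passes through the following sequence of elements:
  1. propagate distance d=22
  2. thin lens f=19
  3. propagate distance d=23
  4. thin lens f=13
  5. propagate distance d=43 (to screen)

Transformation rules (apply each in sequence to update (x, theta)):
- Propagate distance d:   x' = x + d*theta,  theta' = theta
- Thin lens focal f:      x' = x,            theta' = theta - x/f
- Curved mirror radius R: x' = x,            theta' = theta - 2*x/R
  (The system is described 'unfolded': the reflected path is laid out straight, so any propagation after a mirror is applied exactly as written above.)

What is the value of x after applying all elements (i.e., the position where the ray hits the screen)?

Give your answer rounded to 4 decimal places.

Initial: x=-7.0000 theta=-0.3000
After 1 (propagate distance d=22): x=-13.6000 theta=-0.3000
After 2 (thin lens f=19): x=-13.6000 theta=79/190 (≈0.4158)
After 3 (propagate distance d=23): x=-767/190 (≈-4.0368) theta=79/190 (≈0.4158)
After 4 (thin lens f=13): x=-767/190 (≈-4.0368) theta=69/95 (≈0.7263)
After 5 (propagate distance d=43 (to screen)): x=5167/190 (≈27.1947) theta=69/95 (≈0.7263)
Rounded to 4 decimal places: x = 27.1947

Answer: 27.1947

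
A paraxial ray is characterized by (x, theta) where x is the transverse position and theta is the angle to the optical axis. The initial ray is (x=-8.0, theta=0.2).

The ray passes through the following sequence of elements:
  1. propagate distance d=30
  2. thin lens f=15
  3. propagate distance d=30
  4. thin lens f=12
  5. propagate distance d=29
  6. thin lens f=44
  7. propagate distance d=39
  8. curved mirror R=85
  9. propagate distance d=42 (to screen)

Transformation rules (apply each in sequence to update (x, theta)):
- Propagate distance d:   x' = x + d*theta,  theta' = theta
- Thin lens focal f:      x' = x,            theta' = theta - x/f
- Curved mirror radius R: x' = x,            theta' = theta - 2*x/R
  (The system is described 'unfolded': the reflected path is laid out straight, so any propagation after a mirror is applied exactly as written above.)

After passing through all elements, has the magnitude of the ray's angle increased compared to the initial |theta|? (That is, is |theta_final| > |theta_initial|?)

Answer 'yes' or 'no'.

Initial: x=-8.0000 theta=0.2000
After 1 (propagate distance d=30): x=-2.0000 theta=0.2000
After 2 (thin lens f=15): x=-2.0000 theta=1/3 (≈0.3333)
After 3 (propagate distance d=30): x=8.0000 theta=1/3 (≈0.3333)
After 4 (thin lens f=12): x=8.0000 theta=-1/3 (≈-0.3333)
After 5 (propagate distance d=29): x=-5/3 (≈-1.6667) theta=-1/3 (≈-0.3333)
After 6 (thin lens f=44): x=-5/3 (≈-1.6667) theta=-13/44 (≈-0.2955)
After 7 (propagate distance d=39): x=-1741/132 (≈-13.1894) theta=-13/44 (≈-0.2955)
After 8 (curved mirror R=85): x=-1741/132 (≈-13.1894) theta=167/11220 (≈0.0149)
After 9 (propagate distance d=42 (to screen)): x=-140971/11220 (≈-12.5643) theta=167/11220 (≈0.0149)
|theta_initial|=0.2000 |theta_final|=167/11220 (≈0.0149) -> not increased

Answer: no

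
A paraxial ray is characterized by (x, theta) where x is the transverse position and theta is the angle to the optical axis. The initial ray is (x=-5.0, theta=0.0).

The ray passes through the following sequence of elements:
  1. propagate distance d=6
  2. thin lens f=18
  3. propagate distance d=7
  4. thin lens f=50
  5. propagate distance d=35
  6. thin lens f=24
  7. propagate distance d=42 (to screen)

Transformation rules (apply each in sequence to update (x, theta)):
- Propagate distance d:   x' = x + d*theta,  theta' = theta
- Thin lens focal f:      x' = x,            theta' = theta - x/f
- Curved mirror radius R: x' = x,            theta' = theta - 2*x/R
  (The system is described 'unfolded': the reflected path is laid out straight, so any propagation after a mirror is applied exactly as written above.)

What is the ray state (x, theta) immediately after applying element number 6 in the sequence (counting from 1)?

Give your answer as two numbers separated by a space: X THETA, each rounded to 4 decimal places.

Initial: x=-5.0000 theta=0.0000
After 1 (propagate distance d=6): x=-5.0000 theta=0.0000
After 2 (thin lens f=18): x=-5.0000 theta=5/18 (≈0.2778)
After 3 (propagate distance d=7): x=-55/18 (≈-3.0556) theta=5/18 (≈0.2778)
After 4 (thin lens f=50): x=-55/18 (≈-3.0556) theta=61/180 (≈0.3389)
After 5 (propagate distance d=35): x=317/36 (≈8.8056) theta=61/180 (≈0.3389)
After 6 (thin lens f=24): x=317/36 (≈8.8056) theta=-121/4320 (≈-0.0280)
Rounded to 4 decimal places: x = 8.8056, theta = -0.0280

Answer: 8.8056 -0.0280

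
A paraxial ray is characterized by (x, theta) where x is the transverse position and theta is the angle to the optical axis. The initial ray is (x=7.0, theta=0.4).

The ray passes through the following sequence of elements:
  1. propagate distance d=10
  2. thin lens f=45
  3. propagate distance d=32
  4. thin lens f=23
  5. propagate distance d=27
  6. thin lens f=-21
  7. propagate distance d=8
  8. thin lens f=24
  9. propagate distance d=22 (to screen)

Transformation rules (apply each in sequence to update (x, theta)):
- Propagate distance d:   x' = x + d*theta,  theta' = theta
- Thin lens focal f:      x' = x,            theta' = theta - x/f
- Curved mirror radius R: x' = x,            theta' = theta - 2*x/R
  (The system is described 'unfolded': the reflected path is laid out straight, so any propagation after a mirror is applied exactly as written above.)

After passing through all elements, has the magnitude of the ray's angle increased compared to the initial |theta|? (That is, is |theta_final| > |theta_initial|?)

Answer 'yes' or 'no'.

Initial: x=7.0000 theta=0.4000
After 1 (propagate distance d=10): x=11.0000 theta=0.4000
After 2 (thin lens f=45): x=11.0000 theta=7/45 (≈0.1556)
After 3 (propagate distance d=32): x=719/45 (≈15.9778) theta=7/45 (≈0.1556)
After 4 (thin lens f=23): x=719/45 (≈15.9778) theta=-62/115 (≈-0.5391)
After 5 (propagate distance d=27): x=1471/1035 (≈1.4213) theta=-62/115 (≈-0.5391)
After 6 (thin lens f=-21): x=1471/1035 (≈1.4213) theta=-10247/21735 (≈-0.4715)
After 7 (propagate distance d=8): x=-10217/4347 (≈-2.3504) theta=-10247/21735 (≈-0.4715)
After 8 (thin lens f=24): x=-10217/4347 (≈-2.3504) theta=-194843/521640 (≈-0.3735)
After 9 (propagate distance d=22 (to screen)): x=-2756293/260820 (≈-10.5678) theta=-194843/521640 (≈-0.3735)
|theta_initial|=0.4000 |theta_final|=194843/521640 (≈0.3735) -> not increased

Answer: no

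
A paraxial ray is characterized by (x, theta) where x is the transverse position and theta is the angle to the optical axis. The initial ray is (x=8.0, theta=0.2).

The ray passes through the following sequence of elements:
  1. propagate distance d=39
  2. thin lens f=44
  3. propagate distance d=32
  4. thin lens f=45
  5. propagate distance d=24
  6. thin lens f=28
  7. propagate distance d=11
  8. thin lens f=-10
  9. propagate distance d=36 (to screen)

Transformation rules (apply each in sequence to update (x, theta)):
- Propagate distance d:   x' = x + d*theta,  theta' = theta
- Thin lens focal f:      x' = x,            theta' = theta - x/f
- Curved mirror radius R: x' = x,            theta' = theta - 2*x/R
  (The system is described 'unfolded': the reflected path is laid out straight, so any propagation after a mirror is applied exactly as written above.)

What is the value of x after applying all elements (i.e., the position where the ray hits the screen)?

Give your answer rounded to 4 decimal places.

Initial: x=8.0000 theta=0.2000
After 1 (propagate distance d=39): x=15.8000 theta=0.2000
After 2 (thin lens f=44): x=15.8000 theta=-7/44 (≈-0.1591)
After 3 (propagate distance d=32): x=589/55 (≈10.7091) theta=-7/44 (≈-0.1591)
After 4 (thin lens f=45): x=589/55 (≈10.7091) theta=-3931/9900 (≈-0.3971)
After 5 (propagate distance d=24): x=973/825 (≈1.1794) theta=-3931/9900 (≈-0.3971)
After 6 (thin lens f=28): x=973/825 (≈1.1794) theta=-1087/2475 (≈-0.4392)
After 7 (propagate distance d=11): x=-9038/2475 (≈-3.6517) theta=-1087/2475 (≈-0.4392)
After 8 (thin lens f=-10): x=-9038/2475 (≈-3.6517) theta=-1106/1375 (≈-0.8044)
After 9 (propagate distance d=36 (to screen)): x=-403534/12375 (≈-32.6088) theta=-1106/1375 (≈-0.8044)
Rounded to 4 decimal places: x = -32.6088

Answer: -32.6088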